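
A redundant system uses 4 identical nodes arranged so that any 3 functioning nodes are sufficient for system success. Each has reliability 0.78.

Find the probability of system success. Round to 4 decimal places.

0.7878

R = Σ_{i=3}^{4} C(4,i) p^i (1−p)^{4−i} with p = 0.78
C(4,3)·0.78^3·0.22^1 = 0.417606
C(4,4)·0.78^4·0.22^0 = 0.370151
Sum = 0.7878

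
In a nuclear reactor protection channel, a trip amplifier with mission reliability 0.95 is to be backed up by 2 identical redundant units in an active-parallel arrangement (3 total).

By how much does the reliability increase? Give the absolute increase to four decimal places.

R_before = 0.95
R_after = 1 − (1 − 0.95)^3 = 0.9999
ΔR = 0.9999 − 0.95 = 0.0499

0.0499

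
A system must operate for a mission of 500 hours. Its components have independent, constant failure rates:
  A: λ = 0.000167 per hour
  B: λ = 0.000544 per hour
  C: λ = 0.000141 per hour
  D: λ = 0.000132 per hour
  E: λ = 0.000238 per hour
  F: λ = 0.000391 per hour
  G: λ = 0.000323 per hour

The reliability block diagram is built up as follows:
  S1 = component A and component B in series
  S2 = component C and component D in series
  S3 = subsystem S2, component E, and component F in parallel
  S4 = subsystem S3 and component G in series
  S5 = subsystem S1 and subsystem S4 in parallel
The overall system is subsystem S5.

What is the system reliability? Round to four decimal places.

0.9547

R(A) = exp(−0.000167 × 500) = 0.919891
R(B) = exp(−0.000544 × 500) = 0.761854
R(C) = exp(−0.000141 × 500) = 0.931928
R(D) = exp(−0.000132 × 500) = 0.936131
R(E) = exp(−0.000238 × 500) = 0.887808
R(F) = exp(−0.000391 × 500) = 0.822423
R(G) = exp(−0.000323 × 500) = 0.850867
Series (A and B): 0.919891 × 0.761854 = 0.700823
Series (C and D): 0.931928 × 0.936131 = 0.872407
Parallel ([0.872407], E, and F): 1 − (1 − 0.872407)(1 − 0.887808)(1 − 0.822423) = 0.997458
Series ([0.997458] and G): 0.997458 × 0.850867 = 0.848704
Parallel ([0.700823] and [0.848704]): 1 − (1 − 0.700823)(1 − 0.848704) = 0.9547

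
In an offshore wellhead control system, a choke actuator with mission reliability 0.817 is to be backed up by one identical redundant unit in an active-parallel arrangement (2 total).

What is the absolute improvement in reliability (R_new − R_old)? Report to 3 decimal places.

0.150

R_before = 0.817
R_after = 1 − (1 − 0.817)^2 = 0.967
ΔR = 0.967 − 0.817 = 0.150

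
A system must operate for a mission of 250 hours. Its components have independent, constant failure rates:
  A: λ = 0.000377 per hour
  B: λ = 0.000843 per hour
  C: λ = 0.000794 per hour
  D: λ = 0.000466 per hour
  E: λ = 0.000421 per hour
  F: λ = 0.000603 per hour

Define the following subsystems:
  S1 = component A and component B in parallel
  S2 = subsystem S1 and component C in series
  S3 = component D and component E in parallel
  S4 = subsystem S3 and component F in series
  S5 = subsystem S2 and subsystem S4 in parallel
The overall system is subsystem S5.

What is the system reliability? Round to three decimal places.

R(A) = exp(−0.000377 × 250) = 0.91006
R(B) = exp(−0.000843 × 250) = 0.80998
R(C) = exp(−0.000794 × 250) = 0.81996
R(D) = exp(−0.000466 × 250) = 0.89003
R(E) = exp(−0.000421 × 250) = 0.90010
R(F) = exp(−0.000603 × 250) = 0.86006
Parallel (A and B): 1 − (1 − 0.91006)(1 − 0.80998) = 0.98291
Series ([0.98291] and C): 0.98291 × 0.81996 = 0.80595
Parallel (D and E): 1 − (1 − 0.89003)(1 − 0.90010) = 0.98901
Series ([0.98901] and F): 0.98901 × 0.86006 = 0.85061
Parallel ([0.80595] and [0.85061]): 1 − (1 − 0.80595)(1 − 0.85061) = 0.971

0.971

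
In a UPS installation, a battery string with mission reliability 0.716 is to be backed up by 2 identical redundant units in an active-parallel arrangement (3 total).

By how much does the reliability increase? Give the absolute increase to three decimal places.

0.261

R_before = 0.716
R_after = 1 − (1 − 0.716)^3 = 0.977
ΔR = 0.977 − 0.716 = 0.261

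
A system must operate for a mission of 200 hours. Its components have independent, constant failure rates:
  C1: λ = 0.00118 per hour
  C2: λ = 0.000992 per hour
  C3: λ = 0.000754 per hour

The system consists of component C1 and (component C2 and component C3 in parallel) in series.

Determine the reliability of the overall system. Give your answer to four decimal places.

0.7699

R(C1) = exp(−0.00118 × 200) = 0.789781
R(C2) = exp(−0.000992 × 200) = 0.820042
R(C3) = exp(−0.000754 × 200) = 0.860020
Parallel (C2 and C3): 1 − (1 − 0.820042)(1 − 0.860020) = 0.974809
Series (C1 and [0.974809]): 0.789781 × 0.974809 = 0.7699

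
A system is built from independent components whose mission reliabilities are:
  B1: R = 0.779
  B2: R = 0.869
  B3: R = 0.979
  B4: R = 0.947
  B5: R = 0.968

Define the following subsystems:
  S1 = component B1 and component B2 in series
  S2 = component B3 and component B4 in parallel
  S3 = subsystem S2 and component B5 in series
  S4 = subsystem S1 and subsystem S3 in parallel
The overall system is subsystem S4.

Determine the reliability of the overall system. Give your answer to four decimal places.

0.9893

Series (B1 and B2): 0.779000 × 0.869000 = 0.676951
Parallel (B3 and B4): 1 − (1 − 0.979000)(1 − 0.947000) = 0.998887
Series ([0.998887] and B5): 0.998887 × 0.968000 = 0.966923
Parallel ([0.676951] and [0.966923]): 1 − (1 − 0.676951)(1 − 0.966923) = 0.9893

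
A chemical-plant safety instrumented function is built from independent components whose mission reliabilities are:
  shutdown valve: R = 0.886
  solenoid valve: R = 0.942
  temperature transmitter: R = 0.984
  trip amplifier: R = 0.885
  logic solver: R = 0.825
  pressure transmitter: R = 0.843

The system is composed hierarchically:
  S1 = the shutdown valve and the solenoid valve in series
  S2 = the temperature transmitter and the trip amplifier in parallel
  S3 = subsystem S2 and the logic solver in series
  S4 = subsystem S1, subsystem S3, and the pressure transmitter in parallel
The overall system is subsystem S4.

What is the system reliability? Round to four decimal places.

0.9954

Series (shutdown valve and solenoid valve): 0.886000 × 0.942000 = 0.834612
Parallel (temperature transmitter and trip amplifier): 1 − (1 − 0.984000)(1 − 0.885000) = 0.998160
Series ([0.998160] and logic solver): 0.998160 × 0.825000 = 0.823482
Parallel ([0.834612], [0.823482], and pressure transmitter): 1 − (1 − 0.834612)(1 − 0.823482)(1 − 0.843000) = 0.9954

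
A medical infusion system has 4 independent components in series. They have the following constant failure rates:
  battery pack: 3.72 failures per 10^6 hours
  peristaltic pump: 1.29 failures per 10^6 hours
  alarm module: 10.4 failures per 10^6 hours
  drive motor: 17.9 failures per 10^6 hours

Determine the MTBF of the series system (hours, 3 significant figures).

Series of exponential components: λ_sys = Σ λ_i
λ_sys = 0.00000372 + 0.00000129 + 0.0000104 + 0.0000179 = 3.3310e-05 /h
MTBF = 1 / λ_sys = 30000 h

30000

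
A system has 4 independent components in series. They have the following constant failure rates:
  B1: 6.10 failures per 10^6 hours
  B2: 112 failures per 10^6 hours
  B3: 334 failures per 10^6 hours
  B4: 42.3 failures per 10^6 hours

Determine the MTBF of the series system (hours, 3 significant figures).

2020

Series of exponential components: λ_sys = Σ λ_i
λ_sys = 0.00000610 + 0.000112 + 0.000334 + 0.0000423 = 4.9440e-04 /h
MTBF = 1 / λ_sys = 2020 h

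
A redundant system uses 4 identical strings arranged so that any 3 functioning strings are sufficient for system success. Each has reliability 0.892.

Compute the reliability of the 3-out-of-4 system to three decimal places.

0.940

R = Σ_{i=3}^{4} C(4,i) p^i (1−p)^{4−i} with p = 0.892
C(4,3)·0.892^3·0.108^1 = 0.30660
C(4,4)·0.892^4·0.108^0 = 0.63308
Sum = 0.940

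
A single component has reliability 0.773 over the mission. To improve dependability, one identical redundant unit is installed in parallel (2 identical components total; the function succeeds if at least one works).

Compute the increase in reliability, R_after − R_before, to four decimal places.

R_before = 0.773
R_after = 1 − (1 − 0.773)^2 = 0.9485
ΔR = 0.9485 − 0.773 = 0.1755

0.1755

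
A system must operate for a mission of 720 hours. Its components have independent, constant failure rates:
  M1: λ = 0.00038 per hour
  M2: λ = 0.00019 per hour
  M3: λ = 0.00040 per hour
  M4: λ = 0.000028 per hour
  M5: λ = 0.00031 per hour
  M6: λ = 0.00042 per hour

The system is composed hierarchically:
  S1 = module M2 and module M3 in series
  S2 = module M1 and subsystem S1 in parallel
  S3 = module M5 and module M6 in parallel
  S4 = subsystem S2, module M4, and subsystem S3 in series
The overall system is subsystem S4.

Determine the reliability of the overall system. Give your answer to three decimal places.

R(M1) = exp(−0.00038 × 720) = 0.76064
R(M2) = exp(−0.00019 × 720) = 0.87214
R(M3) = exp(−0.00040 × 720) = 0.74976
R(M4) = exp(−0.000028 × 720) = 0.98004
R(M5) = exp(−0.00031 × 720) = 0.79995
R(M6) = exp(−0.00042 × 720) = 0.73904
Series (M2 and M3): 0.87214 × 0.74976 = 0.65390
Parallel (M1 and [0.65390]): 1 − (1 − 0.76064)(1 − 0.65390) = 0.91716
Parallel (M5 and M6): 1 − (1 − 0.79995)(1 − 0.73904) = 0.94779
Series ([0.91716], M4, and [0.94779]): 0.91716 × 0.98004 × 0.94779 = 0.852

0.852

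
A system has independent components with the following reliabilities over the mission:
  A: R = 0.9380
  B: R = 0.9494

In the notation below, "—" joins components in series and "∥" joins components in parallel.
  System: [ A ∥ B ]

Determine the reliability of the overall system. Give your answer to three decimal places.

0.997

Parallel (A and B): 1 − (1 − 0.93800)(1 − 0.94940) = 0.997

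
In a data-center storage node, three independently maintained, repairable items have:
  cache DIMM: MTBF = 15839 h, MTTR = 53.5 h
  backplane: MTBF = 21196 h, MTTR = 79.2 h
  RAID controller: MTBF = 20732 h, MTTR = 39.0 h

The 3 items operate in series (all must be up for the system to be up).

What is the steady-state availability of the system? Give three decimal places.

0.991

A(cache DIMM) = MTBF/(MTBF+MTTR) = 15839/(15839+53.5) = 0.996634
A(backplane) = MTBF/(MTBF+MTTR) = 21196/(21196+79.2) = 0.996277
A(RAID controller) = MTBF/(MTBF+MTTR) = 20732/(20732+39.0) = 0.998122
Series availability: 0.996634 × 0.996277 × 0.998122 = 0.991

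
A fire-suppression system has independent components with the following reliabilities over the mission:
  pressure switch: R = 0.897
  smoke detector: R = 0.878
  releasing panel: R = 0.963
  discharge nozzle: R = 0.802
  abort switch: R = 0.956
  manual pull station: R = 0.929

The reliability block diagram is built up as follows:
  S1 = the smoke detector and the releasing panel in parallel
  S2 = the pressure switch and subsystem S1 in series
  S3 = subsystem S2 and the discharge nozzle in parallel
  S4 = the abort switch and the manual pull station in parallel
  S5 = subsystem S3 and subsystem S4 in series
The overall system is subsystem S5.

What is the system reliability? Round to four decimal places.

0.9757

Parallel (smoke detector and releasing panel): 1 − (1 − 0.878000)(1 − 0.963000) = 0.995486
Series (pressure switch and [0.995486]): 0.897000 × 0.995486 = 0.892951
Parallel ([0.892951] and discharge nozzle): 1 − (1 − 0.892951)(1 − 0.802000) = 0.978804
Parallel (abort switch and manual pull station): 1 − (1 − 0.956000)(1 − 0.929000) = 0.996876
Series ([0.978804] and [0.996876]): 0.978804 × 0.996876 = 0.9757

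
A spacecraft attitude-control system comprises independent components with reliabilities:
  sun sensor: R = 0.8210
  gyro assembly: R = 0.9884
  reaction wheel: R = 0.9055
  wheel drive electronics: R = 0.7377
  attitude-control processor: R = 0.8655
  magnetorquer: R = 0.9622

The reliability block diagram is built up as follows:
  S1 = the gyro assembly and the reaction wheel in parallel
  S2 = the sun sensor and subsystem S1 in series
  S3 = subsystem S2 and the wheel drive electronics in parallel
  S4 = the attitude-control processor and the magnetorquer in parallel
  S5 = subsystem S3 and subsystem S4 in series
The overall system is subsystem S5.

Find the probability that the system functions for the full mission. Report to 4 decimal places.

Parallel (gyro assembly and reaction wheel): 1 − (1 − 0.988400)(1 − 0.905500) = 0.998904
Series (sun sensor and [0.998904]): 0.821000 × 0.998904 = 0.820100
Parallel ([0.820100] and wheel drive electronics): 1 − (1 − 0.820100)(1 − 0.737700) = 0.952812
Parallel (attitude-control processor and magnetorquer): 1 − (1 − 0.865500)(1 − 0.962200) = 0.994916
Series ([0.952812] and [0.994916]): 0.952812 × 0.994916 = 0.9480

0.9480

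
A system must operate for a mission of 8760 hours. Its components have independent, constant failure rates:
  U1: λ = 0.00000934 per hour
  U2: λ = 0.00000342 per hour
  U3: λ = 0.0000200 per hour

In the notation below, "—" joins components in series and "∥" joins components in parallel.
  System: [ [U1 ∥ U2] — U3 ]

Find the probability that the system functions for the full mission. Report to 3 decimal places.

0.837

R(U1) = exp(−0.00000934 × 8760) = 0.92144
R(U2) = exp(−0.00000342 × 8760) = 0.97049
R(U3) = exp(−0.0000200 × 8760) = 0.83929
Parallel (U1 and U2): 1 − (1 − 0.92144)(1 − 0.97049) = 0.99768
Series ([0.99768] and U3): 0.99768 × 0.83929 = 0.837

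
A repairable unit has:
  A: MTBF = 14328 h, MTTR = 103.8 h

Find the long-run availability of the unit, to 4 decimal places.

A(A) = MTBF/(MTBF+MTTR) = 14328/(14328+103.8) = 0.9928

0.9928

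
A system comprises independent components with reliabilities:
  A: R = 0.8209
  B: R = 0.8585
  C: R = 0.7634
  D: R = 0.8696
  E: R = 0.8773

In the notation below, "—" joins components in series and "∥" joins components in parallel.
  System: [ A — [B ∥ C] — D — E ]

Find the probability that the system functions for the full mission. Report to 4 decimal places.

0.6053

Parallel (B and C): 1 − (1 − 0.858500)(1 − 0.763400) = 0.966521
Series (A, [0.966521], D, and E): 0.820900 × 0.966521 × 0.869600 × 0.877300 = 0.6053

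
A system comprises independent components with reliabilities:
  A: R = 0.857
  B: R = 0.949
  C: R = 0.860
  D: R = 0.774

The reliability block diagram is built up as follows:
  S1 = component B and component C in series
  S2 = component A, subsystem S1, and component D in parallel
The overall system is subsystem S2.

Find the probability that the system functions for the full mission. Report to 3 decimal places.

0.994

Series (B and C): 0.94900 × 0.86000 = 0.81614
Parallel (A, [0.81614], and D): 1 − (1 − 0.85700)(1 − 0.81614)(1 − 0.77400) = 0.994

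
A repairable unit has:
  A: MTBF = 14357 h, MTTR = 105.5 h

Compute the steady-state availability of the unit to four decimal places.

A(A) = MTBF/(MTBF+MTTR) = 14357/(14357+105.5) = 0.9927

0.9927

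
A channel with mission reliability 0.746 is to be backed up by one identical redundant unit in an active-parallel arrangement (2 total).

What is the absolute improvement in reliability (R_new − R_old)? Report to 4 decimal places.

R_before = 0.746
R_after = 1 − (1 − 0.746)^2 = 0.9355
ΔR = 0.9355 − 0.746 = 0.1895

0.1895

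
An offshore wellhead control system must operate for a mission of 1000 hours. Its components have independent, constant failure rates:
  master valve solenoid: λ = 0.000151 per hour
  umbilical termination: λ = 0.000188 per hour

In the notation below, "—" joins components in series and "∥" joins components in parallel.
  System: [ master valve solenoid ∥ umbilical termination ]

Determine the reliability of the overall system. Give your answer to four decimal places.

0.9760

R(master valve solenoid) = exp(−0.000151 × 1000) = 0.859848
R(umbilical termination) = exp(−0.000188 × 1000) = 0.828615
Parallel (master valve solenoid and umbilical termination): 1 − (1 − 0.859848)(1 − 0.828615) = 0.9760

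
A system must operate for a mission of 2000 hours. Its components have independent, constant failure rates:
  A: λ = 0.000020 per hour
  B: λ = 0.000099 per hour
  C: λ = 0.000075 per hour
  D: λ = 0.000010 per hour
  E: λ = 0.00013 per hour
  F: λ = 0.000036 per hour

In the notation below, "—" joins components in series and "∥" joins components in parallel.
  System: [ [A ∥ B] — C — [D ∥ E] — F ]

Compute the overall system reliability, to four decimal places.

R(A) = exp(−0.000020 × 2000) = 0.960789
R(B) = exp(−0.000099 × 2000) = 0.820370
R(C) = exp(−0.000075 × 2000) = 0.860708
R(D) = exp(−0.000010 × 2000) = 0.980199
R(E) = exp(−0.00013 × 2000) = 0.771052
R(F) = exp(−0.000036 × 2000) = 0.930531
Parallel (A and B): 1 − (1 − 0.960789)(1 − 0.820370) = 0.992957
Parallel (D and E): 1 − (1 − 0.980199)(1 − 0.771052) = 0.995467
Series ([0.992957], C, [0.995467], and F): 0.992957 × 0.860708 × 0.995467 × 0.930531 = 0.7917

0.7917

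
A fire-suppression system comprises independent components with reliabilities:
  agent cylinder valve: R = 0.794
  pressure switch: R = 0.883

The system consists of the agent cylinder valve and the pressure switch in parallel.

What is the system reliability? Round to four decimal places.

0.9759

Parallel (agent cylinder valve and pressure switch): 1 − (1 − 0.794000)(1 − 0.883000) = 0.9759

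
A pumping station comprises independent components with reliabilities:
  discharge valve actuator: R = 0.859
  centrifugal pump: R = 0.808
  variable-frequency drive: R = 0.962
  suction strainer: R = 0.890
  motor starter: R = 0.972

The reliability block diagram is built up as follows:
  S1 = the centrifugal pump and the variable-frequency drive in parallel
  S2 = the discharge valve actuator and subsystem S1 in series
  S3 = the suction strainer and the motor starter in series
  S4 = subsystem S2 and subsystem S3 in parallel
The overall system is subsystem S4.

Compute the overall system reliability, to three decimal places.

Parallel (centrifugal pump and variable-frequency drive): 1 − (1 − 0.80800)(1 − 0.96200) = 0.99270
Series (discharge valve actuator and [0.99270]): 0.85900 × 0.99270 = 0.85273
Series (suction strainer and motor starter): 0.89000 × 0.97200 = 0.86508
Parallel ([0.85273] and [0.86508]): 1 − (1 − 0.85273)(1 − 0.86508) = 0.980

0.980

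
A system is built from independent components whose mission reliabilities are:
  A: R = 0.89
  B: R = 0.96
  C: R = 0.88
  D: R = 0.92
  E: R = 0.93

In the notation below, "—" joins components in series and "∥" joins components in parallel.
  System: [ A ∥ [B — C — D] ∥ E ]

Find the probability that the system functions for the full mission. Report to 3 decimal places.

Series (B, C, and D): 0.96000 × 0.88000 × 0.92000 = 0.77722
Parallel (A, [0.77722], and E): 1 − (1 − 0.89000)(1 − 0.77722)(1 − 0.93000) = 0.998

0.998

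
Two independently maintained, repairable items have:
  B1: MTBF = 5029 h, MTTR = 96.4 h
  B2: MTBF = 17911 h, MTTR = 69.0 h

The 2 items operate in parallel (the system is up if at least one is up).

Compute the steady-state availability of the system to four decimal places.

0.9999

A(B1) = MTBF/(MTBF+MTTR) = 5029/(5029+96.4) = 0.981192
A(B2) = MTBF/(MTBF+MTTR) = 17911/(17911+69.0) = 0.996162
Parallel availability: 1 − (1 − 0.981192)(1 − 0.996162) = 0.9999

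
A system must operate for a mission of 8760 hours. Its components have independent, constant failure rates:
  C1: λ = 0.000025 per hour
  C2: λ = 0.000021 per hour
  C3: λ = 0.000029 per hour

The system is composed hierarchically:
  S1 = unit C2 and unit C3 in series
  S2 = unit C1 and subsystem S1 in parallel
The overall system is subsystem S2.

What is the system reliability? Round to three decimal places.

0.930

R(C1) = exp(−0.000025 × 8760) = 0.80332
R(C2) = exp(−0.000021 × 8760) = 0.83197
R(C3) = exp(−0.000029 × 8760) = 0.77566
Series (C2 and C3): 0.83197 × 0.77566 = 0.64533
Parallel (C1 and [0.64533]): 1 − (1 − 0.80332)(1 − 0.64533) = 0.930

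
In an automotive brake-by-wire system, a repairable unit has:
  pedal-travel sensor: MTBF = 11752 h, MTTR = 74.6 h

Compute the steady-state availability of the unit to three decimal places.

0.994

A(pedal-travel sensor) = MTBF/(MTBF+MTTR) = 11752/(11752+74.6) = 0.994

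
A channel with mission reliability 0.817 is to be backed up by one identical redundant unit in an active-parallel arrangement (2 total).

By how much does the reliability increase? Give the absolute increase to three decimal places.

0.150

R_before = 0.817
R_after = 1 − (1 − 0.817)^2 = 0.967
ΔR = 0.967 − 0.817 = 0.150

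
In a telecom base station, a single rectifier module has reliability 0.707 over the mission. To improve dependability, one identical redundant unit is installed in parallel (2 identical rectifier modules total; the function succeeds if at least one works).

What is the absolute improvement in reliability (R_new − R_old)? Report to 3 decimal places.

0.207

R_before = 0.707
R_after = 1 − (1 − 0.707)^2 = 0.914
ΔR = 0.914 − 0.707 = 0.207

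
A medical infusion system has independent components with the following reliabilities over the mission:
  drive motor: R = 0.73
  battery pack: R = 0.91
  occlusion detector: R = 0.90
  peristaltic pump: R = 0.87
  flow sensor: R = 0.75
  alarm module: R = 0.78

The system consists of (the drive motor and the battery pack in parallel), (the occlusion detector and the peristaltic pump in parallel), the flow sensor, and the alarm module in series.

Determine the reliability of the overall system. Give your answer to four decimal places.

0.5634

Parallel (drive motor and battery pack): 1 − (1 − 0.730000)(1 − 0.910000) = 0.975700
Parallel (occlusion detector and peristaltic pump): 1 − (1 − 0.900000)(1 − 0.870000) = 0.987000
Series ([0.975700], [0.987000], flow sensor, and alarm module): 0.975700 × 0.987000 × 0.750000 × 0.780000 = 0.5634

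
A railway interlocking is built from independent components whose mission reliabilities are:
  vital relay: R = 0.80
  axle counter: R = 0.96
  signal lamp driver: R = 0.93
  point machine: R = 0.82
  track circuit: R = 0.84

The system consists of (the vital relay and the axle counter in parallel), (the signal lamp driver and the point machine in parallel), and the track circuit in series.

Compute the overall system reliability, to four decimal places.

Parallel (vital relay and axle counter): 1 − (1 − 0.800000)(1 − 0.960000) = 0.992000
Parallel (signal lamp driver and point machine): 1 − (1 − 0.930000)(1 − 0.820000) = 0.987400
Series ([0.992000], [0.987400], and track circuit): 0.992000 × 0.987400 × 0.840000 = 0.8228

0.8228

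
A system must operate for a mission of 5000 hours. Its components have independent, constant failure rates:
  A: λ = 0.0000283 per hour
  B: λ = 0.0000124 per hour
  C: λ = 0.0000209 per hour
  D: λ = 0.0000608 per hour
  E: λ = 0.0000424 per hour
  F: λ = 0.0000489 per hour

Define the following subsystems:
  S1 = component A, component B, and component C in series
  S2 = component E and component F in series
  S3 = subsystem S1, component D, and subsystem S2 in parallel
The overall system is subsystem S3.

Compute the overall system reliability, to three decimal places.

R(A) = exp(−0.0000283 × 5000) = 0.86806
R(B) = exp(−0.0000124 × 5000) = 0.93988
R(C) = exp(−0.0000209 × 5000) = 0.90077
R(D) = exp(−0.0000608 × 5000) = 0.73786
R(E) = exp(−0.0000424 × 5000) = 0.80896
R(F) = exp(−0.0000489 × 5000) = 0.78310
Series (A, B, and C): 0.86806 × 0.93988 × 0.90077 = 0.73491
Series (E and F): 0.80896 × 0.78310 = 0.63350
Parallel ([0.73491], D, and [0.63350]): 1 − (1 − 0.73491)(1 − 0.73786)(1 − 0.63350) = 0.975

0.975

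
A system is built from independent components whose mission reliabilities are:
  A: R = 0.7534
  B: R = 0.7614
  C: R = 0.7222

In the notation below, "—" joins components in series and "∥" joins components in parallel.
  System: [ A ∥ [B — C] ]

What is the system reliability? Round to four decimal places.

0.8890

Series (B and C): 0.761400 × 0.722200 = 0.549883
Parallel (A and [0.549883]): 1 − (1 − 0.753400)(1 − 0.549883) = 0.8890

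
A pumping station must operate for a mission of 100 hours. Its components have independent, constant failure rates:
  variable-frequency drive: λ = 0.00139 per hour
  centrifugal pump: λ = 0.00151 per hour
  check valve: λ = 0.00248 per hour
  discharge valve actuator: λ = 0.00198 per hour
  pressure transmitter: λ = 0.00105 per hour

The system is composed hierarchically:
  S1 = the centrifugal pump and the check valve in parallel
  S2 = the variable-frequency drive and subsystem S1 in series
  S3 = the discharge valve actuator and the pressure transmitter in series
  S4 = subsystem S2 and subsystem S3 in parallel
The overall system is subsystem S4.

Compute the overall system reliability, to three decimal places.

R(variable-frequency drive) = exp(−0.00139 × 100) = 0.87023
R(centrifugal pump) = exp(−0.00151 × 100) = 0.85985
R(check valve) = exp(−0.00248 × 100) = 0.78036
R(discharge valve actuator) = exp(−0.00198 × 100) = 0.82037
R(pressure transmitter) = exp(−0.00105 × 100) = 0.90032
Parallel (centrifugal pump and check valve): 1 − (1 − 0.85985)(1 − 0.78036) = 0.96922
Series (variable-frequency drive and [0.96922]): 0.87023 × 0.96922 = 0.84344
Series (discharge valve actuator and pressure transmitter): 0.82037 × 0.90032 = 0.73860
Parallel ([0.84344] and [0.73860]): 1 − (1 − 0.84344)(1 − 0.73860) = 0.959

0.959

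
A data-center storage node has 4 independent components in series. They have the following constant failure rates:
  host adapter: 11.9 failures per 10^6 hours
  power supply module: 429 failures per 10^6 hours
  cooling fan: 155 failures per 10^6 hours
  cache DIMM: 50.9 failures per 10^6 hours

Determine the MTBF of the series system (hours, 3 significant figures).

Series of exponential components: λ_sys = Σ λ_i
λ_sys = 0.0000119 + 0.000429 + 0.000155 + 0.0000509 = 6.4680e-04 /h
MTBF = 1 / λ_sys = 1550 h

1550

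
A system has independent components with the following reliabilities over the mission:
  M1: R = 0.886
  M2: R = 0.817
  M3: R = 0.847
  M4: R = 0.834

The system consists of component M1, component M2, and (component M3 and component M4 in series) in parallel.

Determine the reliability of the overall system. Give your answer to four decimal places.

Series (M3 and M4): 0.847000 × 0.834000 = 0.706398
Parallel (M1, M2, and [0.706398]): 1 − (1 − 0.886000)(1 − 0.817000)(1 − 0.706398) = 0.9939

0.9939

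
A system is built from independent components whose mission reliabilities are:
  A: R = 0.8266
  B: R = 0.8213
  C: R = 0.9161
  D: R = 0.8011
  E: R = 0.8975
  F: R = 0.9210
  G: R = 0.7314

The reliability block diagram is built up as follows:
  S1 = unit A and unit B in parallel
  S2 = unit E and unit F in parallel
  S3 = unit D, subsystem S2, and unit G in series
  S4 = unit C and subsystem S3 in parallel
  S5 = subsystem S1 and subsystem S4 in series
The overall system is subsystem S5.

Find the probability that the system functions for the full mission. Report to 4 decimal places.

0.9350

Parallel (A and B): 1 − (1 − 0.826600)(1 − 0.821300) = 0.969013
Parallel (E and F): 1 − (1 − 0.897500)(1 − 0.921000) = 0.991903
Series (D, [0.991903], and G): 0.801100 × 0.991903 × 0.731400 = 0.581180
Parallel (C and [0.581180]): 1 − (1 − 0.916100)(1 − 0.581180) = 0.964861
Series ([0.969013] and [0.964861]): 0.969013 × 0.964861 = 0.9350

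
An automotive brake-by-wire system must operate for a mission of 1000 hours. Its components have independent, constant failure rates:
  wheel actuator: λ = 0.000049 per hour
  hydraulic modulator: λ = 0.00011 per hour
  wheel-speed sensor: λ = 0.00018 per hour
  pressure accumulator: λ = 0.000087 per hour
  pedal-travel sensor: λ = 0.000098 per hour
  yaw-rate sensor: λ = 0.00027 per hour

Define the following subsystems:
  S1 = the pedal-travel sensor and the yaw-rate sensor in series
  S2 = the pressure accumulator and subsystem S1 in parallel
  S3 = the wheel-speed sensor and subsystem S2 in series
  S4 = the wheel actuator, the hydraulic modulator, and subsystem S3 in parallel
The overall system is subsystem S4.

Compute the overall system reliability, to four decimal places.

0.9991

R(wheel actuator) = exp(−0.000049 × 1000) = 0.952181
R(hydraulic modulator) = exp(−0.00011 × 1000) = 0.895834
R(wheel-speed sensor) = exp(−0.00018 × 1000) = 0.835270
R(pressure accumulator) = exp(−0.000087 × 1000) = 0.916677
R(pedal-travel sensor) = exp(−0.000098 × 1000) = 0.906649
R(yaw-rate sensor) = exp(−0.00027 × 1000) = 0.763379
Series (pedal-travel sensor and yaw-rate sensor): 0.906649 × 0.763379 = 0.692117
Parallel (pressure accumulator and [0.692117]): 1 − (1 − 0.916677)(1 − 0.692117) = 0.974346
Series (wheel-speed sensor and [0.974346]): 0.835270 × 0.974346 = 0.813842
Parallel (wheel actuator, hydraulic modulator, and [0.813842]): 1 − (1 − 0.952181)(1 − 0.895834)(1 − 0.813842) = 0.9991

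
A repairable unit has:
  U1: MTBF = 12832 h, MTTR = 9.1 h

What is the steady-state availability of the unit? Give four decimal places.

A(U1) = MTBF/(MTBF+MTTR) = 12832/(12832+9.1) = 0.9993

0.9993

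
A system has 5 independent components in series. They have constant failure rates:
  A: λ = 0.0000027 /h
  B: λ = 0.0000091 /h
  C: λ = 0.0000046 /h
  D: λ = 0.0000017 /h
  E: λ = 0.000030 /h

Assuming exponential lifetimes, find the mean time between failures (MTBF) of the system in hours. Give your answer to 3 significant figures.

Series of exponential components: λ_sys = Σ λ_i
λ_sys = 0.0000027 + 0.0000091 + 0.0000046 + 0.0000017 + 0.000030 = 4.8100e-05 /h
MTBF = 1 / λ_sys = 20800 h

20800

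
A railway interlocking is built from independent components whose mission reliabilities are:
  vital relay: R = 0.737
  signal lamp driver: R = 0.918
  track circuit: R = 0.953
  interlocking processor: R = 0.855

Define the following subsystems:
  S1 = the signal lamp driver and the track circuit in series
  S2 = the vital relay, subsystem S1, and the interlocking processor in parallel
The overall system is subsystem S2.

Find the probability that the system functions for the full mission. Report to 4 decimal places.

0.9952

Series (signal lamp driver and track circuit): 0.918000 × 0.953000 = 0.874854
Parallel (vital relay, [0.874854], and interlocking processor): 1 − (1 − 0.737000)(1 − 0.874854)(1 − 0.855000) = 0.9952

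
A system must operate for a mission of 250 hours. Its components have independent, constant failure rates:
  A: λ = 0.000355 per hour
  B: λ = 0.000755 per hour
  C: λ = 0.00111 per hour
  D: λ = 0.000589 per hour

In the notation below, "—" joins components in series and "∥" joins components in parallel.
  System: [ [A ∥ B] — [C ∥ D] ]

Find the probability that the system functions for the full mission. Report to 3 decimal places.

R(A) = exp(−0.000355 × 250) = 0.91507
R(B) = exp(−0.000755 × 250) = 0.82799
R(C) = exp(−0.00111 × 250) = 0.75768
R(D) = exp(−0.000589 × 250) = 0.86308
Parallel (A and B): 1 − (1 − 0.91507)(1 − 0.82799) = 0.98539
Parallel (C and D): 1 − (1 − 0.75768)(1 − 0.86308) = 0.96682
Series ([0.98539] and [0.96682]): 0.98539 × 0.96682 = 0.953

0.953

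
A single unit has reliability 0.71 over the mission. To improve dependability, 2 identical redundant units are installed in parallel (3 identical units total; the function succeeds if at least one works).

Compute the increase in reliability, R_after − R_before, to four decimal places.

0.2656

R_before = 0.71
R_after = 1 − (1 − 0.71)^3 = 0.9756
ΔR = 0.9756 − 0.71 = 0.2656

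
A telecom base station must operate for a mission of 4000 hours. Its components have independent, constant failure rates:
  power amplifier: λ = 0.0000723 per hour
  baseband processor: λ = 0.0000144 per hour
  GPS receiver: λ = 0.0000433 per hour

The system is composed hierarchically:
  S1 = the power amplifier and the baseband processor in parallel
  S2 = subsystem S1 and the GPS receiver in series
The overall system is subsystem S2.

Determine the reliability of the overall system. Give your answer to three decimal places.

0.829

R(power amplifier) = exp(−0.0000723 × 4000) = 0.74886
R(baseband processor) = exp(−0.0000144 × 4000) = 0.94403
R(GPS receiver) = exp(−0.0000433 × 4000) = 0.84097
Parallel (power amplifier and baseband processor): 1 − (1 − 0.74886)(1 − 0.94403) = 0.98594
Series ([0.98594] and GPS receiver): 0.98594 × 0.84097 = 0.829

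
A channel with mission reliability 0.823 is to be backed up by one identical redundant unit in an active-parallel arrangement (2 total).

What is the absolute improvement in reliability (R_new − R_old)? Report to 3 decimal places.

R_before = 0.823
R_after = 1 − (1 − 0.823)^2 = 0.969
ΔR = 0.969 − 0.823 = 0.146

0.146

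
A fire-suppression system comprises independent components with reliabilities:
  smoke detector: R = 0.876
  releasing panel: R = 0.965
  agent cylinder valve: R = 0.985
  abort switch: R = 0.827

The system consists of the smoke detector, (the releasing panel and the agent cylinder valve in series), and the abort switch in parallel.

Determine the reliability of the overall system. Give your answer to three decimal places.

0.999

Series (releasing panel and agent cylinder valve): 0.96500 × 0.98500 = 0.95053
Parallel (smoke detector, [0.95053], and abort switch): 1 − (1 − 0.87600)(1 − 0.95053)(1 − 0.82700) = 0.999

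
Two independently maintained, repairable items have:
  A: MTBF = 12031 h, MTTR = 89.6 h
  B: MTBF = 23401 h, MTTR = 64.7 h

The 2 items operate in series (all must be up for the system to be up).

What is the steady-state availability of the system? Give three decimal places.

0.990

A(A) = MTBF/(MTBF+MTTR) = 12031/(12031+89.6) = 0.992608
A(B) = MTBF/(MTBF+MTTR) = 23401/(23401+64.7) = 0.997243
Series availability: 0.992608 × 0.997243 = 0.990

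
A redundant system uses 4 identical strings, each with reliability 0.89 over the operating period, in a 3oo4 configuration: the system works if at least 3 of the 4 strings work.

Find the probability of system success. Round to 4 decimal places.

0.9376

R = Σ_{i=3}^{4} C(4,i) p^i (1−p)^{4−i} with p = 0.89
C(4,3)·0.89^3·0.11^1 = 0.310186
C(4,4)·0.89^4·0.11^0 = 0.627422
Sum = 0.9376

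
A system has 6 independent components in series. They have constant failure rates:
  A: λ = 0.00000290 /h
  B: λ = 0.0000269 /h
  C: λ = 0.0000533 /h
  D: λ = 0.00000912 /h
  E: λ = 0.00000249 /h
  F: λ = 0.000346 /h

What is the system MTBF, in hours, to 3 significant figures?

Series of exponential components: λ_sys = Σ λ_i
λ_sys = 0.00000290 + 0.0000269 + 0.0000533 + 0.00000912 + 0.00000249 + 0.000346 = 4.4071e-04 /h
MTBF = 1 / λ_sys = 2270 h

2270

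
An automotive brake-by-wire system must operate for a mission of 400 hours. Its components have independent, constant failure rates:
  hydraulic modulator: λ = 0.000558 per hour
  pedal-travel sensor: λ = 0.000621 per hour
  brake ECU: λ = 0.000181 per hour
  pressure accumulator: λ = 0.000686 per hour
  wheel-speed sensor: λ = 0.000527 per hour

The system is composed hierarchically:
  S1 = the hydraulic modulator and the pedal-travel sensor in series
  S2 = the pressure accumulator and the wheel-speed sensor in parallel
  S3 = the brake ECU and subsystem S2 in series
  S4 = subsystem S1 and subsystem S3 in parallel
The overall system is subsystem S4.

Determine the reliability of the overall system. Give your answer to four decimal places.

R(hydraulic modulator) = exp(−0.000558 × 400) = 0.799955
R(pedal-travel sensor) = exp(−0.000621 × 400) = 0.780048
R(brake ECU) = exp(−0.000181 × 400) = 0.930159
R(pressure accumulator) = exp(−0.000686 × 400) = 0.760028
R(wheel-speed sensor) = exp(−0.000527 × 400) = 0.809936
Series (hydraulic modulator and pedal-travel sensor): 0.799955 × 0.780048 = 0.624003
Parallel (pressure accumulator and wheel-speed sensor): 1 − (1 − 0.760028)(1 − 0.809936) = 0.954390
Series (brake ECU and [0.954390]): 0.930159 × 0.954390 = 0.887734
Parallel ([0.624003] and [0.887734]): 1 − (1 − 0.624003)(1 − 0.887734) = 0.9578

0.9578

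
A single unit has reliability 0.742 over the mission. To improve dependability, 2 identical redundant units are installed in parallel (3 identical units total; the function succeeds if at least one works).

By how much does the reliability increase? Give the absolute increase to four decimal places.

0.2408

R_before = 0.742
R_after = 1 − (1 − 0.742)^3 = 0.9828
ΔR = 0.9828 − 0.742 = 0.2408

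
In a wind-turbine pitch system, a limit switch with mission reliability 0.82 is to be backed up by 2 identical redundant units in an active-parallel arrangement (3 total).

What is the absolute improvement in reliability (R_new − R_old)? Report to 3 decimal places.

0.174

R_before = 0.82
R_after = 1 − (1 − 0.82)^3 = 0.994
ΔR = 0.994 − 0.82 = 0.174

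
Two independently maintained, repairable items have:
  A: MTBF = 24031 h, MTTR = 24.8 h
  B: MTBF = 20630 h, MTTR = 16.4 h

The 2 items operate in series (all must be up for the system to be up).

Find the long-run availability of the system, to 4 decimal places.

A(A) = MTBF/(MTBF+MTTR) = 24031/(24031+24.8) = 0.998969
A(B) = MTBF/(MTBF+MTTR) = 20630/(20630+16.4) = 0.999206
Series availability: 0.998969 × 0.999206 = 0.9982

0.9982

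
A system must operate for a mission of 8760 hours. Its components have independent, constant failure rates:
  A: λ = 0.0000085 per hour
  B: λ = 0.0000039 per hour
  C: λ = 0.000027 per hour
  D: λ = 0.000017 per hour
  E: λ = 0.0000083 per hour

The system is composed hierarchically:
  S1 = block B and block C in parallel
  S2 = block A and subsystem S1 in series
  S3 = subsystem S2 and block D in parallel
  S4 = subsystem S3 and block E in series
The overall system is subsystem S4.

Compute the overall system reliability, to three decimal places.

R(A) = exp(−0.0000085 × 8760) = 0.92824
R(B) = exp(−0.0000039 × 8760) = 0.96641
R(C) = exp(−0.000027 × 8760) = 0.78937
R(D) = exp(−0.000017 × 8760) = 0.86164
R(E) = exp(−0.0000083 × 8760) = 0.92987
Parallel (B and C): 1 − (1 − 0.96641)(1 − 0.78937) = 0.99292
Series (A and [0.99292]): 0.92824 × 0.99292 = 0.92167
Parallel ([0.92167] and D): 1 − (1 − 0.92167)(1 − 0.86164) = 0.98916
Series ([0.98916] and E): 0.98916 × 0.92987 = 0.920

0.920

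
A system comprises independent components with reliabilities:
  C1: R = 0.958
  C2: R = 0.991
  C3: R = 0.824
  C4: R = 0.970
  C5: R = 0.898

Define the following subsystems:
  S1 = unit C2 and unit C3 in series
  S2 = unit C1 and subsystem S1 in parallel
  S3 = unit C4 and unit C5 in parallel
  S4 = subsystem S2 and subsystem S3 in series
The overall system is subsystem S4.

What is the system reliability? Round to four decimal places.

Series (C2 and C3): 0.991000 × 0.824000 = 0.816584
Parallel (C1 and [0.816584]): 1 − (1 − 0.958000)(1 − 0.816584) = 0.992297
Parallel (C4 and C5): 1 − (1 − 0.970000)(1 − 0.898000) = 0.996940
Series ([0.992297] and [0.996940]): 0.992297 × 0.996940 = 0.9893

0.9893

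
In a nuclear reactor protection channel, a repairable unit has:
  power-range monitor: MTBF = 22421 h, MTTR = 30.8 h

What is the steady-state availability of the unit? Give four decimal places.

A(power-range monitor) = MTBF/(MTBF+MTTR) = 22421/(22421+30.8) = 0.9986

0.9986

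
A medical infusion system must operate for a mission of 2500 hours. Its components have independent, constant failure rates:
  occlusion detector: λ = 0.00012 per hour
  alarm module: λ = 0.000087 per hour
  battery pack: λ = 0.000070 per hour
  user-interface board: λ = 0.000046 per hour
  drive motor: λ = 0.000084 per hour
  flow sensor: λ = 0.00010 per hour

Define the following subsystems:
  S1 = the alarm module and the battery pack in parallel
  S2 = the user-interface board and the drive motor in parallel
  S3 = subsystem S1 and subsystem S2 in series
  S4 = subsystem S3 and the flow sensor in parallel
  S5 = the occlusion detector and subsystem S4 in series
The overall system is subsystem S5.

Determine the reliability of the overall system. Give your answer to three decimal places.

0.732

R(occlusion detector) = exp(−0.00012 × 2500) = 0.74082
R(alarm module) = exp(−0.000087 × 2500) = 0.80453
R(battery pack) = exp(−0.000070 × 2500) = 0.83946
R(user-interface board) = exp(−0.000046 × 2500) = 0.89137
R(drive motor) = exp(−0.000084 × 2500) = 0.81058
R(flow sensor) = exp(−0.00010 × 2500) = 0.77880
Parallel (alarm module and battery pack): 1 − (1 − 0.80453)(1 − 0.83946) = 0.96862
Parallel (user-interface board and drive motor): 1 − (1 − 0.89137)(1 − 0.81058) = 0.97942
Series ([0.96862] and [0.97942]): 0.96862 × 0.97942 = 0.94869
Parallel ([0.94869] and flow sensor): 1 − (1 − 0.94869)(1 − 0.77880) = 0.98865
Series (occlusion detector and [0.98865]): 0.74082 × 0.98865 = 0.732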